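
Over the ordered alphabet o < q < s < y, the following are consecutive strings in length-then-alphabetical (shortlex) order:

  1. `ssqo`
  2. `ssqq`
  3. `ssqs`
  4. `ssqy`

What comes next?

ssso

Treat ssqy as a base-4 numeral over the given alphabet and add one, carrying through any trailing y's.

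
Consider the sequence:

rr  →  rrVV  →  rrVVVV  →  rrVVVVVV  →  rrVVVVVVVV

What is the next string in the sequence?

Each term is the previous one with VV appended.
One more step from rrVVVVVVVV gives the answer.

rrVVVVVVVVVV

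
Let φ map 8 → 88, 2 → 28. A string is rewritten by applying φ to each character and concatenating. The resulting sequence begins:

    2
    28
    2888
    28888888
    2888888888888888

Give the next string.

28888888888888888888888888888888

φ(2888888888888888) expands symbol-by-symbol to 28 88 88 88 88 88 88 88 88 88 88 88 88 88 88 88; joining the 16 pieces gives the next term.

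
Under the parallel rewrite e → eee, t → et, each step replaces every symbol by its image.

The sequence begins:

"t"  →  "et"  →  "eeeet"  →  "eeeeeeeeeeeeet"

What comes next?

eeeeeeeeeeeeeeeeeeeeeeeeeeeeeeeeeeeeeeeet

Replace each of the 14 characters of eeeeeeeeeeeeet in place — eee eee eee eee eee eee eee eee eee eee eee eee eee et — and concatenate.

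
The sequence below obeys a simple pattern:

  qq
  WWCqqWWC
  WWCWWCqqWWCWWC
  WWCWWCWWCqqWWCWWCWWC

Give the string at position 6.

Every step adds WWC to the front and WWC to the end of the previous string.
From WWCWWCWWCqqWWCWWCWWC, 2 further steps: WWCWWCWWCqqWWCWWCWWC → WWCWWCWWCWWCqqWWCWWCWWCWWC → (answer).

WWCWWCWWCWWCWWCqqWWCWWCWWCWWCWWC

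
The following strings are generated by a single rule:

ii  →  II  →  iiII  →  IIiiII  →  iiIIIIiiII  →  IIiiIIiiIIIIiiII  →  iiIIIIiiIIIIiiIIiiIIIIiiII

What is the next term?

IIiiIIiiIIIIiiIIiiIIIIiiIIIIiiIIiiIIIIiiII

From term 3 onward, concatenate the second-to-last term with the last: ii·II = iiII, II·iiII = IIiiII, …
The next term joins IIiiIIiiIIIIiiII and iiIIIIiiIIIIiiIIiiIIIIiiII.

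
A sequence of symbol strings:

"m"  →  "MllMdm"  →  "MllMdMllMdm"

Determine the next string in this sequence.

Every step adds MllMd at the front: s(k+1) = MllMd·s(k).
Applying this once more to MllMdMllMdm:

MllMdMllMdMllMdm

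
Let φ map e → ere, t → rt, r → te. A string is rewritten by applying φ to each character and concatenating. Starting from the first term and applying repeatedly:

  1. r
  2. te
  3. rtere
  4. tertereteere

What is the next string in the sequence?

Apply φ to tertereteere symbol by symbol: t→rt, e→ere, r→te, t→rt, e→ere, r→te, e→ere, t→rt, e→ere, e→ere, r→te, e→ere; joined: rt ere te rt ere te ere rt ere ere te ere.

rteretertereteerertereereteere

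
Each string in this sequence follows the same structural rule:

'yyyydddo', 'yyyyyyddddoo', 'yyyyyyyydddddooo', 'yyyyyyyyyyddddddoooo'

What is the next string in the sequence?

yyyyyyyyyyyydddddddooooo

The n-th term is 2n y's then n+1 d's then n-1 o's, where the shown terms are n = 2, 3, 4, 5.
For the next term, n = 6, so the run lengths are 12, 7, 5.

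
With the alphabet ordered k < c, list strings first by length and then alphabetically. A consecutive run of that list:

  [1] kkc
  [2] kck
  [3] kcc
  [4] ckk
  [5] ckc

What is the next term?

cck

Find the rightmost character of ckc below c, bump it to the next letter, and reset everything to its right to k.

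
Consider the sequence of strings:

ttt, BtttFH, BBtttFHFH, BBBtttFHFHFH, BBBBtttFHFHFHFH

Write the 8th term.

Every step adds B to the front and FH to the end of the previous string.
From BBBBtttFHFHFHFH, 3 further steps: BBBBtttFHFHFHFH → BBBBBtttFHFHFHFHFH → BBBBBBtttFHFHFHFHFHFH → (answer).

BBBBBBBtttFHFHFHFHFHFHFH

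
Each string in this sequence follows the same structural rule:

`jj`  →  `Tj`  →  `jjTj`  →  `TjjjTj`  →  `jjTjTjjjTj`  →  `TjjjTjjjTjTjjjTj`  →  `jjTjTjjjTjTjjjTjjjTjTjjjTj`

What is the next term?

TjjjTjjjTjTjjjTjjjTjTjjjTjTjjjTjjjTjTjjjTj

This is a Fibonacci-style word recurrence s(k) = s(k−2)·s(k−1): e.g. jj·Tj = jjTj.
So term 8 is TjjjTjjjTjTjjjTj·jjTjTjjjTjTjjjTjjjTjTjjjTj.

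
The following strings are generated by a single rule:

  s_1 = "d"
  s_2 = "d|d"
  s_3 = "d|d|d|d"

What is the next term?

d|d|d|d|d|d|d|d

Each string is two copies of the previous one joined by '|'.
One more doubling of d|d|d|d gives the answer.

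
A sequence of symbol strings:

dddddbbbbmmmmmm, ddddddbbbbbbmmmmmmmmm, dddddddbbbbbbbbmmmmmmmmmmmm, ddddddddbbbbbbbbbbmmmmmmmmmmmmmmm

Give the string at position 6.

Term n consists of n+3 d's, followed by 2n b's, followed by 3n m's, where the shown terms are n = 2, 3, 4, 5.
For term 6, n = 7, so the run lengths are 10, 14, 21.

ddddddddddbbbbbbbbbbbbbbmmmmmmmmmmmmmmmmmmmmm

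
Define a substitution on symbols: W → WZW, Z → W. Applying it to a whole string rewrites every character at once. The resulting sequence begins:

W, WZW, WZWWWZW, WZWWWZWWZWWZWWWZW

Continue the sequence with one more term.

Rewriting the 17 symbols of WZWWWZWWZWWZWWWZW one by one yields WZW W WZW WZW WZW W WZW WZW W WZW WZW W WZW WZW WZW W WZW; concatenated:

WZWWWZWWZWWZWWWZWWZWWWZWWZWWWZWWZWWZWWWZW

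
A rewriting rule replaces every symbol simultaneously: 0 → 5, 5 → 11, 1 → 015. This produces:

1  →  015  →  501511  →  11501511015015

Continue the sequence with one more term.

01501511501511015015501511501511

φ(11501511015015) expands symbol-by-symbol to 015 015 11 5 015 11 015 015 5 015 11 5 015 11; joining the 14 pieces gives the next term.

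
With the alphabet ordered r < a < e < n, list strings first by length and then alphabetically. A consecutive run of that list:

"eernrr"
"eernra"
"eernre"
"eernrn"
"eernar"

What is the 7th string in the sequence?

eernae

Stepping forward 2 times from eernar: eernar → eernaa, then the target.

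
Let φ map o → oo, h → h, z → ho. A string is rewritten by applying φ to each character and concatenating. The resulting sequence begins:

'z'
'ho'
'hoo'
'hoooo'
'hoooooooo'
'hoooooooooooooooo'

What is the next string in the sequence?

Replace each of the 17 characters of hoooooooooooooooo in place — h oo oo oo oo oo oo oo oo oo oo oo oo oo oo oo oo — and concatenate.

hoooooooooooooooooooooooooooooooo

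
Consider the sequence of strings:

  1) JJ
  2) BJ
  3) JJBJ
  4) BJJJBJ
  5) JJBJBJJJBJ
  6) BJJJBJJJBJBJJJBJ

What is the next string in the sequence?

From term 3 onward, concatenate the second-to-last term with the last: JJ·BJ = JJBJ, BJ·JJBJ = BJJJBJ, …
So term 7 is JJBJBJJJBJ·BJJJBJJJBJBJJJBJ.

JJBJBJJJBJBJJJBJJJBJBJJJBJ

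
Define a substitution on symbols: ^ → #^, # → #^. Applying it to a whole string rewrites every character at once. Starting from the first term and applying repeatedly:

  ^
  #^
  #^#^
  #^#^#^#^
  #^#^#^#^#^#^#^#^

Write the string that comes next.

Rewriting the 16 symbols of #^#^#^#^#^#^#^#^ one by one yields #^ #^ #^ #^ #^ #^ #^ #^ #^ #^ #^ #^ #^ #^ #^ #^; concatenated:

#^#^#^#^#^#^#^#^#^#^#^#^#^#^#^#^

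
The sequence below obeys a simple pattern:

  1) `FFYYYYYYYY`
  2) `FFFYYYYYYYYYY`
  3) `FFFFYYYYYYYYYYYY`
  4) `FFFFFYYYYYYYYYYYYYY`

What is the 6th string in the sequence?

FFFFFFFYYYYYYYYYYYYYYYYYY

Term n consists of n-1 F's, followed by 2n+2 Y's, where the shown terms are n = 3, 4, 5, 6.
At n = 8 the blocks have lengths 7, 18.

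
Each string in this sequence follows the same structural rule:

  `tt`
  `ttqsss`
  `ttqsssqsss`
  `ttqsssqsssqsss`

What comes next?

ttqsssqsssqsssqsss

Every step adds qsss to the end: s(k+1) = s(k)·qsss.
One more step from ttqsssqsssqsss gives the answer.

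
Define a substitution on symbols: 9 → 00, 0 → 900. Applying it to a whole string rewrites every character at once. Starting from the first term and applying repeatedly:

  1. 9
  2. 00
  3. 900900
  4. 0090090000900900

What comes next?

Rewriting the 16 symbols of 0090090000900900 one by one yields 900 900 00 900 900 00 900 900 900 900 00 900 900 00 900 900; concatenated:

90090000900900009009009009000090090000900900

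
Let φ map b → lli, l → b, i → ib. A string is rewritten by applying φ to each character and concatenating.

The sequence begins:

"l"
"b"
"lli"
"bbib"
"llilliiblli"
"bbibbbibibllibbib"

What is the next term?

φ(bbibbbibibllibbib) expands symbol-by-symbol to lli lli ib lli lli lli ib lli ib lli b b ib lli lli ib lli; joining the 17 pieces gives the next term.

llilliibllillilliiblliibllibbibllilliiblli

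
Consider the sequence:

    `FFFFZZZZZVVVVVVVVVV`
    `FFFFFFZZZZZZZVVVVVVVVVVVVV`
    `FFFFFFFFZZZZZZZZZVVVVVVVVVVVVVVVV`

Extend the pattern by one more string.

FFFFFFFFFFZZZZZZZZZZZVVVVVVVVVVVVVVVVVVV

The n-th term is 2n-2 F's then 2n-1 Z's then 3n+1 V's, where the shown terms are n = 3, 4, 5.
At n = 6 the blocks have lengths 10, 11, 19.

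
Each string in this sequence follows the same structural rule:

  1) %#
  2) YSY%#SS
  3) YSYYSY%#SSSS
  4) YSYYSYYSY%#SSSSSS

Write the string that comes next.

YSYYSYYSYYSY%#SSSSSSSS

s(k+1) = YSY·s(k)·SS, so each term gains YSY as a prefix and SS as a suffix.
One more step from YSYYSYYSY%#SSSSSS gives the answer.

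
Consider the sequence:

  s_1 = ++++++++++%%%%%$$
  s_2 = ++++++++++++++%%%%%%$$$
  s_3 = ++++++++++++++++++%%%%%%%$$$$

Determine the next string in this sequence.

++++++++++++++++++++++%%%%%%%%$$$$$

Reading off run lengths: + runs 10, 14, 18; % runs 5, 6, 7; $ runs 2, 3, 4 — each is linear in n, where the shown terms are n = 3, 4, 5.
At n = 6 the blocks have lengths 22, 8, 5.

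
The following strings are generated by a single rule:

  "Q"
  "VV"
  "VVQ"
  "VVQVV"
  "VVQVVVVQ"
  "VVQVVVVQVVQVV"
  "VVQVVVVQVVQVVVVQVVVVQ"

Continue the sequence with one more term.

VVQVVVVQVVQVVVVQVVVVQVVQVVVVQVVQVV

From term 3 onward, concatenate the last term with the second-to-last: VV·Q = VVQ, VVQ·VV = VVQVV, …
The next term joins VVQVVVVQVVQVVVVQVVVVQ and VVQVVVVQVVQVV.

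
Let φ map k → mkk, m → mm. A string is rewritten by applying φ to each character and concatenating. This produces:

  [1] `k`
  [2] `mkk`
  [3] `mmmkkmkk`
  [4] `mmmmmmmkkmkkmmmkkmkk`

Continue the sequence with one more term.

mmmmmmmmmmmmmmmkkmkkmmmkkmkkmmmmmmmkkmkkmmmkkmkk

Replace each of the 20 characters of mmmmmmmkkmkkmmmkkmkk in place — mm mm mm mm mm mm mm mkk mkk mm mkk mkk mm mm mm mkk mkk mm mkk mkk — and concatenate.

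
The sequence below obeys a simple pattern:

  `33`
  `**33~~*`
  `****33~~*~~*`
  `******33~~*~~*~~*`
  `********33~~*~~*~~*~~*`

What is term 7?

************33~~*~~*~~*~~*~~*~~*

Every step adds ** to the front and ~~* to the end of the previous string.
From ********33~~*~~*~~*~~*, 2 further steps: ********33~~*~~*~~*~~* → **********33~~*~~*~~*~~*~~* → (answer).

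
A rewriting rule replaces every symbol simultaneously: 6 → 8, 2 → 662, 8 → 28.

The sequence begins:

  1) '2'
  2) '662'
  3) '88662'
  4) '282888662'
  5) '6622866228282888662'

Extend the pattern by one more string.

886626622888662662286622866228282888662

Applying the rule to each of the 19 symbols of 6622866228282888662 gives the pieces 8 8 662 662 28 8 8 662 662 28 662 28 662 28 28 28 8 8 662, which concatenate to the answer.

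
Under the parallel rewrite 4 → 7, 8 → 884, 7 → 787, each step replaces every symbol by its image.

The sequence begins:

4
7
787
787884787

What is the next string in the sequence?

7878847878848847787884787

Expanding 787884787: 7→787, 8→884, 7→787, 8→884, 8→884, 4→7, 7→787, 8→884, 7→787. Concatenated: 787 884 787 884 884 7 787 884 787.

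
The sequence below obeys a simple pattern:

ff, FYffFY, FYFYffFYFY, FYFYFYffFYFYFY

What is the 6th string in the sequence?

FYFYFYFYFYffFYFYFYFYFY

Every step adds FY to the front and FY to the end of the previous string.
From FYFYFYffFYFYFY, 2 further steps: FYFYFYffFYFYFY → FYFYFYFYffFYFYFYFY → (answer).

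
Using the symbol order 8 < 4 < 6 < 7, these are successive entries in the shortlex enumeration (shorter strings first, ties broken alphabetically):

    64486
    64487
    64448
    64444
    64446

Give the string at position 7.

Stepping forward 2 times from 64446: 64446 → 64447, then the target.

64468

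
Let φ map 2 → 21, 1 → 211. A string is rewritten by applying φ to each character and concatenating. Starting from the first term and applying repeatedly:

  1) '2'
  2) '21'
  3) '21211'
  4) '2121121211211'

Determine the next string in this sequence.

Applying the rule to each of the 13 symbols of 2121121211211 gives the pieces 21 211 21 211 211 21 211 21 211 211 21 211 211, which concatenate to the answer.

2121121211211212112121121121211211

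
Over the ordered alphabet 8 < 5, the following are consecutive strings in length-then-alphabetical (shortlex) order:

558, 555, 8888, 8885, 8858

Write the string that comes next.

The successor of 8858 increments the rightmost position that isn't already 5 and resets every position after it to 8.

8855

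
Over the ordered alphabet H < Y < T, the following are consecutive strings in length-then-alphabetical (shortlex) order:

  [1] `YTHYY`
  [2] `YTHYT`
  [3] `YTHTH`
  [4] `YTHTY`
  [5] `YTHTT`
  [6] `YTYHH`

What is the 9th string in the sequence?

Continuing the enumeration 3 steps past YTYHH: YTYHH → YTYHY → YTYHT → (answer).

YTYYH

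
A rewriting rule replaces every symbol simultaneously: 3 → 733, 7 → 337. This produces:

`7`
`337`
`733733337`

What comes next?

337733733337733733733733337

Expanding 733733337: 7→337, 3→733, 3→733, 7→337, 3→733, 3→733, 3→733, 3→733, 7→337. Concatenated: 337 733 733 337 733 733 733 733 337.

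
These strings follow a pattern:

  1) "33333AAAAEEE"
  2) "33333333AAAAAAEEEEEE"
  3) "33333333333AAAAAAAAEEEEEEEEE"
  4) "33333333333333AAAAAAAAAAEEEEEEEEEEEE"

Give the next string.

33333333333333333AAAAAAAAAAAAEEEEEEEEEEEEEEE

The n-th term is 3n+2 3's then 2n+2 A's then 3n E's (n = 1, 2, …).
At n = 5 the blocks have lengths 17, 12, 15.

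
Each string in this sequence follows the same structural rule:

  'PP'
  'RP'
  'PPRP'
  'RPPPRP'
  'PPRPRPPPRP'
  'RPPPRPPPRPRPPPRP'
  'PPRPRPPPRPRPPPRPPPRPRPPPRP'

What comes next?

RPPPRPPPRPRPPPRPPPRPRPPPRPRPPPRPPPRPRPPPRP

This is a Fibonacci-style word recurrence s(k) = s(k−2)·s(k−1): e.g. PP·RP = PPRP.
Continuing: RPPPRPPPRPRPPPRP · PPRPRPPPRPRPPPRPPPRPRPPPRP gives term 8.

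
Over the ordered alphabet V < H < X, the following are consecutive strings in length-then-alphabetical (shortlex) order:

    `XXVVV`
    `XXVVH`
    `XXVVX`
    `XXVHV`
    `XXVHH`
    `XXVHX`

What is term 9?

XXVXX

Advancing 3 positions from XXVHX through XXVHX → XXVXV → XXVXH reaches term 9.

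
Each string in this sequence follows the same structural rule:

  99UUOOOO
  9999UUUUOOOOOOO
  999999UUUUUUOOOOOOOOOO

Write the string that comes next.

The n-th term is 2n 9's then 2n U's then 3n+1 O's (n = 1, 2, …).
At n = 4 the blocks have lengths 8, 8, 13.

99999999UUUUUUUUOOOOOOOOOOOOO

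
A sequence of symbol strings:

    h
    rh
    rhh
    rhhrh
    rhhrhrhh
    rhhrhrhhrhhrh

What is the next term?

This is a Fibonacci-style word recurrence s(k) = s(k−1)·s(k−2): e.g. rh·h = rhh.
Continuing: rhhrhrhhrhhrh · rhhrhrhh gives term 7.

rhhrhrhhrhhrhrhhrhrhh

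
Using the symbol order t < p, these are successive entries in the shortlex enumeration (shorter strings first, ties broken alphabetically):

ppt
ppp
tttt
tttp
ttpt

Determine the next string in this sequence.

Treat ttpt as a base-2 numeral over the given alphabet and add one, carrying through any trailing p's.

ttpp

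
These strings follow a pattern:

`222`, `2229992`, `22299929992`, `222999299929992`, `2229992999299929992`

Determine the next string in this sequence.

22299929992999299929992

Each term is the previous one with 9992 appended.
One more step from 2229992999299929992 gives the answer.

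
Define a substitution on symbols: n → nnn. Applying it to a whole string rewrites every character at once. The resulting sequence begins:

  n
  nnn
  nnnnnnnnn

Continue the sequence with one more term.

Expanding nnnnnnnnn: n→nnn, n→nnn, n→nnn, n→nnn, n→nnn, n→nnn, n→nnn, n→nnn, n→nnn. Concatenated: nnn nnn nnn nnn nnn nnn nnn nnn nnn.

nnnnnnnnnnnnnnnnnnnnnnnnnnn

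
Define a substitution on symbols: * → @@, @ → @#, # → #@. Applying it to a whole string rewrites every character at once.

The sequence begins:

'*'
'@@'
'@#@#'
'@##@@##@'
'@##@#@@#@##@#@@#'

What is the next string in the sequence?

Rewriting the 16 symbols of @##@#@@#@##@#@@# one by one yields @# #@ #@ @# #@ @# @# #@ @# #@ #@ @# #@ @# @# #@; concatenated:

@##@#@@##@@#@##@@##@#@@##@@#@##@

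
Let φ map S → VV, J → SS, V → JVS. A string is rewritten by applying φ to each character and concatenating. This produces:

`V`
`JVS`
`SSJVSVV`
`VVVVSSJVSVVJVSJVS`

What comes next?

Rewriting the 17 symbols of VVVVSSJVSVVJVSJVS one by one yields JVS JVS JVS JVS VV VV SS JVS VV JVS JVS SS JVS VV SS JVS VV; concatenated:

JVSJVSJVSJVSVVVVSSJVSVVJVSJVSSSJVSVVSSJVSVV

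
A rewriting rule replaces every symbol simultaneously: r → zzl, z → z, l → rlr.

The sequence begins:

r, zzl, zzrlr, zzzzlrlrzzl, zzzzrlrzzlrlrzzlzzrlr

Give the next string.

Applying the rule to each of the 21 symbols of zzzzrlrzzlrlrzzlzzrlr gives the pieces z z z z zzl rlr zzl z z rlr zzl rlr zzl z z rlr z z zzl rlr zzl, which concatenate to the answer.

zzzzzzlrlrzzlzzrlrzzlrlrzzlzzrlrzzzzlrlrzzl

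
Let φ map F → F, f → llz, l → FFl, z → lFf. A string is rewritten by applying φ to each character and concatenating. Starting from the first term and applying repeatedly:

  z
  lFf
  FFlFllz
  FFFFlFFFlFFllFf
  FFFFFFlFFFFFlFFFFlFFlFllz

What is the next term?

φ(FFFFFFlFFFFFlFFFFlFFlFllz) expands symbol-by-symbol to F F F F F F FFl F F F F F FFl F F F F FFl F F FFl F FFl FFl lFf; joining the 25 pieces gives the next term.

FFFFFFFFlFFFFFFFlFFFFFFlFFFFlFFFlFFllFf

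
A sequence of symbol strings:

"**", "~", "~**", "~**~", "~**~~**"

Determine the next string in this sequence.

Each term (from the third on) is the previous term followed by the one before it: term 3 = ~·** = ~**.
So term 6 is ~**~~**·~**~.

~**~~**~**~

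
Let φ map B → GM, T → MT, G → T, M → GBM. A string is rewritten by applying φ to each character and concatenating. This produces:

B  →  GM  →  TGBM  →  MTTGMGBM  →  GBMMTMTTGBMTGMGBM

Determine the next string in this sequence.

Rewriting the 17 symbols of GBMMTMTTGBMTGMGBM one by one yields T GM GBM GBM MT GBM MT MT T GM GBM MT T GBM T GM GBM; concatenated:

TGMGBMGBMMTGBMMTMTTGMGBMMTTGBMTGMGBM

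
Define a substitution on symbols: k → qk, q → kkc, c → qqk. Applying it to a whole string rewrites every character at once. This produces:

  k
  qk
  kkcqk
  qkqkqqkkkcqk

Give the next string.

Rewriting each symbol of qkqkqqkkkcqk: q→kkc, k→qk, q→kkc, k→qk, q→kkc, q→kkc, k→qk, k→qk, k→qk, c→qqk, q→kkc, k→qk, which concatenates to kkc qk kkc qk kkc kkc qk qk qk qqk kkc qk.

kkcqkkkcqkkkckkcqkqkqkqqkkkcqk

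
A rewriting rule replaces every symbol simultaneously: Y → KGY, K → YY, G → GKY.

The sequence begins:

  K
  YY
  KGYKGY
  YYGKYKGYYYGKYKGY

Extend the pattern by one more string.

φ(YYGKYKGYYYGKYKGY) expands symbol-by-symbol to KGY KGY GKY YY KGY YY GKY KGY KGY KGY GKY YY KGY YY GKY KGY; joining the 16 pieces gives the next term.

KGYKGYGKYYYKGYYYGKYKGYKGYKGYGKYYYKGYYYGKYKGY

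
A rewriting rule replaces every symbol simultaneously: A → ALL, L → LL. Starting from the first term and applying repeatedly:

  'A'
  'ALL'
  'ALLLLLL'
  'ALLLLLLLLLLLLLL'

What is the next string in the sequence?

Replace each of the 15 characters of ALLLLLLLLLLLLLL in place — ALL LL LL LL LL LL LL LL LL LL LL LL LL LL LL — and concatenate.

ALLLLLLLLLLLLLLLLLLLLLLLLLLLLLL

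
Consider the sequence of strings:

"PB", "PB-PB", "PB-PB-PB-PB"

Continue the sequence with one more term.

Every step duplicates the string with '-' between the halves.
One more doubling of PB-PB-PB-PB gives the answer.

PB-PB-PB-PB-PB-PB-PB-PB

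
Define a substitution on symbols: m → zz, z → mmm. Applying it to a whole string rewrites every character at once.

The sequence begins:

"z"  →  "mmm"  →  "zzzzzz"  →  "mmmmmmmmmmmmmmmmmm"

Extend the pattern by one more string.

Rewriting the 18 symbols of mmmmmmmmmmmmmmmmmm one by one yields zz zz zz zz zz zz zz zz zz zz zz zz zz zz zz zz zz zz; concatenated:

zzzzzzzzzzzzzzzzzzzzzzzzzzzzzzzzzzzz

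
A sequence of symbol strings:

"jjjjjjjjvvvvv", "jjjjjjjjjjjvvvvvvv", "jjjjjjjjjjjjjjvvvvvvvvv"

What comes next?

Term n consists of 3n-1 j's, followed by 2n-1 v's, where the shown terms are n = 3, 4, 5.
For the next term, n = 6, so the run lengths are 17, 11.

jjjjjjjjjjjjjjjjjvvvvvvvvvvv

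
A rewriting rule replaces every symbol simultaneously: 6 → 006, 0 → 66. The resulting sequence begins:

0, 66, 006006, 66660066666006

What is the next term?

00600600600666660060060060060066666006

Replace each of the 14 characters of 66660066666006 in place — 006 006 006 006 66 66 006 006 006 006 006 66 66 006 — and concatenate.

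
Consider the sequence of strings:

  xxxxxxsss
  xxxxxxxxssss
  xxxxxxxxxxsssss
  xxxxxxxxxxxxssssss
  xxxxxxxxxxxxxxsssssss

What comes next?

xxxxxxxxxxxxxxxxssssssss

Reading off run lengths: x runs 6, 8, 10, 12, 14; s runs 3, 4, 5, 6, 7 — each is linear in n, where the shown terms are n = 3, 4, 5, 6, 7.
At n = 8 the blocks have lengths 16, 8.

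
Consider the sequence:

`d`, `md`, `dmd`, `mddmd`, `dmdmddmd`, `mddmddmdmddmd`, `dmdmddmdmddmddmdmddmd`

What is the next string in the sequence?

mddmddmdmddmddmdmddmdmddmddmdmddmd

From term 3 onward, concatenate the second-to-last term with the last: d·md = dmd, md·dmd = mddmd, …
So term 8 is mddmddmdmddmd·dmdmddmdmddmddmdmddmd.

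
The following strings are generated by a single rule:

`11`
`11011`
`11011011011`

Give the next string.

s(k+1) = s(k)·0·s(k) — each term doubles the last with '0' between the halves.
Doubling 11011011011 with '0' between the halves:

11011011011011011011011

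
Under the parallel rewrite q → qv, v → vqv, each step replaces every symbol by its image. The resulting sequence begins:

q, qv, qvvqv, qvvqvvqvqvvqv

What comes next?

Replace each of the 13 characters of qvvqvvqvqvvqv in place — qv vqv vqv qv vqv vqv qv vqv qv vqv vqv qv vqv — and concatenate.

qvvqvvqvqvvqvvqvqvvqvqvvqvvqvqvvqv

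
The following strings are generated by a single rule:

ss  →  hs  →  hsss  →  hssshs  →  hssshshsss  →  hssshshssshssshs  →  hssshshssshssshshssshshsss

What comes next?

Each term (from the third on) is the previous term followed by the one before it: term 3 = hs·ss = hsss.
Continuing: hssshshssshssshshssshshsss · hssshshssshssshs gives term 8.

hssshshssshssshshssshshssshssshshssshssshs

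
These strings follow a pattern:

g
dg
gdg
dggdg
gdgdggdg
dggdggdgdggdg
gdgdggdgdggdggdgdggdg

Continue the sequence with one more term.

dggdggdgdggdggdgdggdgdggdggdgdggdg

From term 3 onward, concatenate the second-to-last term with the last: g·dg = gdg, dg·gdg = dggdg, …
Continuing: dggdggdgdggdg · gdgdggdgdggdggdgdggdg gives term 8.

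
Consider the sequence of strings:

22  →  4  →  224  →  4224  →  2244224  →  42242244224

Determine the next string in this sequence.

224422442242244224

Each term (from the third on) is the two preceding terms concatenated in order: term 3 = 22·4 = 224.
The next term joins 2244224 and 42242244224.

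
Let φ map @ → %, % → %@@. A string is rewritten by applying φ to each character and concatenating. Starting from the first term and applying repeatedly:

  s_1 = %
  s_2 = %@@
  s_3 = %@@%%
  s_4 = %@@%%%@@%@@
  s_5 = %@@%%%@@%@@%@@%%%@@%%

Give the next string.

Rewriting the 21 symbols of %@@%%%@@%@@%@@%%%@@%% one by one yields %@@ % % %@@ %@@ %@@ % % %@@ % % %@@ % % %@@ %@@ %@@ % % %@@ %@@; concatenated:

%@@%%%@@%@@%@@%%%@@%%%@@%%%@@%@@%@@%%%@@%@@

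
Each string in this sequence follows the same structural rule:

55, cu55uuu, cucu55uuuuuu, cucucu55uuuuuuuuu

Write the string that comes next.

Each term wraps the previous one in cu on the left and uuu on the right.
Applying this once more to cucucu55uuuuuuuuu:

cucucucu55uuuuuuuuuuuu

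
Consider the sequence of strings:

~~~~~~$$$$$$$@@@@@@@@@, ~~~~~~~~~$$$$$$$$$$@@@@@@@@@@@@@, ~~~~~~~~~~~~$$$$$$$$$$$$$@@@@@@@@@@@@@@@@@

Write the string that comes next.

~~~~~~~~~~~~~~~$$$$$$$$$$$$$$$$@@@@@@@@@@@@@@@@@@@@@

The n-th term is 3n ~'s then 3n+1 $'s then 4n+1 @'s, where the shown terms are n = 2, 3, 4.
At n = 5 the blocks have lengths 15, 16, 21.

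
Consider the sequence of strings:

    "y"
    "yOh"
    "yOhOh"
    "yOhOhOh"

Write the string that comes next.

Each term is the previous one with Oh appended.
So the next term is yOhOhOh·Oh.

yOhOhOhOh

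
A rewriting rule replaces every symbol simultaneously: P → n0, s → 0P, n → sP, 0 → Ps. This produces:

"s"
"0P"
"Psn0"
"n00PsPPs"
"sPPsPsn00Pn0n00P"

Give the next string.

φ(sPPsPsn00Pn0n00P) expands symbol-by-symbol to 0P n0 n0 0P n0 0P sP Ps Ps n0 sP Ps sP Ps Ps n0; joining the 16 pieces gives the next term.

0Pn0n00Pn00PsPPsPsn0sPPssPPsPsn0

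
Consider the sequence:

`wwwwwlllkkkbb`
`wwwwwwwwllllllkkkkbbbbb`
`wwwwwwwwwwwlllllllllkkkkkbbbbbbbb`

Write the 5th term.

wwwwwwwwwwwwwwwwwlllllllllllllllkkkkkkkbbbbbbbbbbbbbb

Reading off run lengths: w runs 5, 8, 11; l runs 3, 6, 9; k runs 3, 4, 5; b runs 2, 5, 8 — each is linear in n (n = 1, 2, …).
Setting n = 5 gives 17, 15, 7, 14 characters in each block.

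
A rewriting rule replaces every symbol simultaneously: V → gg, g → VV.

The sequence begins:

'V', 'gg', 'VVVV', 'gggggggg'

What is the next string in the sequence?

VVVVVVVVVVVVVVVV

Rewriting each symbol of gggggggg: g→VV, g→VV, g→VV, g→VV, g→VV, g→VV, g→VV, g→VV, which concatenates to VV VV VV VV VV VV VV VV.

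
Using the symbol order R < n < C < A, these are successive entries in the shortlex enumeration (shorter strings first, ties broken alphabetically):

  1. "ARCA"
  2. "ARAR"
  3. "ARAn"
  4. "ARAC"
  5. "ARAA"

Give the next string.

AnRR

Find the rightmost character of ARAA below A, bump it to the next letter, and reset everything to its right to R.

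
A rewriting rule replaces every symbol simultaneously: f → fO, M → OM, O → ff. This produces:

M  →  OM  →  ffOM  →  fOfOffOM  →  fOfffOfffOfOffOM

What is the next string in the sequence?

fOfffOfOfOfffOfOfOfffOfffOfOffOM

Replace each of the 16 characters of fOfffOfffOfOffOM in place — fO ff fO fO fO ff fO fO fO ff fO ff fO fO ff OM — and concatenate.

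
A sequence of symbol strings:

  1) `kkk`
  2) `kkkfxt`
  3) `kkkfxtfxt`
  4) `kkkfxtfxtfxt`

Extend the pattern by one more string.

kkkfxtfxtfxtfxt

The strings grow by a fixed suffix fxt each time.
So the next term is kkkfxtfxtfxt·fxt.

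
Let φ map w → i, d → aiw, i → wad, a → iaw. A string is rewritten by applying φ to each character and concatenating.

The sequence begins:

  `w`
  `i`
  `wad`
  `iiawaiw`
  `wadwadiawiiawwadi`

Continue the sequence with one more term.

iiawaiwiiawaiwwadiawiwadwadiawiiiawaiwwad

Applying the rule to each of the 17 symbols of wadwadiawiiawwadi gives the pieces i iaw aiw i iaw aiw wad iaw i wad wad iaw i i iaw aiw wad, which concatenate to the answer.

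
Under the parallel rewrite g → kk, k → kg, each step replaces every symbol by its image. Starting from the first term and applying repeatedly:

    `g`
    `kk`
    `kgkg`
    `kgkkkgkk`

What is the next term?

Expanding kgkkkgkk: k→kg, g→kk, k→kg, k→kg, k→kg, g→kk, k→kg, k→kg. Concatenated: kg kk kg kg kg kk kg kg.

kgkkkgkgkgkkkgkg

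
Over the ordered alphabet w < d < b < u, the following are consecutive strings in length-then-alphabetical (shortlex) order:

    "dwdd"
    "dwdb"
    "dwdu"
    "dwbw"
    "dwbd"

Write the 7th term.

dwbu

Advancing 2 positions from dwbd through dwbd → dwbb reaches term 7.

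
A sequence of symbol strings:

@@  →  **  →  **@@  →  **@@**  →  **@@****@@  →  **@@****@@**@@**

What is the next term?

From term 3 onward, concatenate the last term with the second-to-last: **·@@ = **@@, **@@·** = **@@**, …
Continuing: **@@****@@**@@** · **@@****@@ gives term 7.

**@@****@@**@@****@@****@@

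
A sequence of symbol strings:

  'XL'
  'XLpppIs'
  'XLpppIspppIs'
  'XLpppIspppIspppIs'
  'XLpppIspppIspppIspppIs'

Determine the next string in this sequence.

Every step adds pppIs to the end: s(k+1) = s(k)·pppIs.
Applying this once more to XLpppIspppIspppIspppIs:

XLpppIspppIspppIspppIspppIs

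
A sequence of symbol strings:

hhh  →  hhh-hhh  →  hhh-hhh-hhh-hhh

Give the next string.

hhh-hhh-hhh-hhh-hhh-hhh-hhh-hhh

s(k+1) = s(k)·-·s(k) — each term doubles the last with '-' between the halves.
One more doubling of hhh-hhh-hhh-hhh gives the answer.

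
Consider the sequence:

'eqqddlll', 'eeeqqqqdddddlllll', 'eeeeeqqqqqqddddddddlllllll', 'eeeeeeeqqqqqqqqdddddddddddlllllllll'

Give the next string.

Each string has the form e^{2n-1} q^{2n} d^{3n-1} l^{2n+1} (n = 1, 2, …).
At n = 5 the blocks have lengths 9, 10, 14, 11.

eeeeeeeeeqqqqqqqqqqddddddddddddddlllllllllll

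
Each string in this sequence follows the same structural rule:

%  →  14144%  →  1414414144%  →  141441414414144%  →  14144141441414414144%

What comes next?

The strings grow by a fixed prefix 14144 each time.
One more step from 14144141441414414144% gives the answer.

1414414144141441414414144%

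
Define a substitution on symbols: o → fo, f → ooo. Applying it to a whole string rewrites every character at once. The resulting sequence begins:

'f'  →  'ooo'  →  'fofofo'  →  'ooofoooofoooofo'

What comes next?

Rewriting the 15 symbols of ooofoooofoooofo one by one yields fo fo fo ooo fo fo fo fo ooo fo fo fo fo ooo fo; concatenated:

fofofoooofofofofoooofofofofoooofo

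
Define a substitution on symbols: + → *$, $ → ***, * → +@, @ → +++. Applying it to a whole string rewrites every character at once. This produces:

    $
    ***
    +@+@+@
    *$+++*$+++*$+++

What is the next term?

+@****$*$*$+@****$*$*$+@****$*$*$

φ(*$+++*$+++*$+++) expands symbol-by-symbol to +@ *** *$ *$ *$ +@ *** *$ *$ *$ +@ *** *$ *$ *$; joining the 15 pieces gives the next term.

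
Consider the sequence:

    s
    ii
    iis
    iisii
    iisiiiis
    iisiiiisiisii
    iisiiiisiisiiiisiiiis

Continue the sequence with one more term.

iisiiiisiisiiiisiiiisiisiiiisiisii

This is a Fibonacci-style word recurrence s(k) = s(k−1)·s(k−2): e.g. ii·s = iis.
The next term joins iisiiiisiisiiiisiiiis and iisiiiisiisii.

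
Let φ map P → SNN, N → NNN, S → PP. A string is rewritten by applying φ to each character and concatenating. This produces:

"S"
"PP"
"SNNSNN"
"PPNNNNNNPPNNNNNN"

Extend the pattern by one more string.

Applying the rule to each of the 16 symbols of PPNNNNNNPPNNNNNN gives the pieces SNN SNN NNN NNN NNN NNN NNN NNN SNN SNN NNN NNN NNN NNN NNN NNN, which concatenate to the answer.

SNNSNNNNNNNNNNNNNNNNNNNNSNNSNNNNNNNNNNNNNNNNNNNN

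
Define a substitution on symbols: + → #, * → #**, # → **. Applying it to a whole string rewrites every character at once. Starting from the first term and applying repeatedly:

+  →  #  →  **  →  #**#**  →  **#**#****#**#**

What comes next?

Applying the rule to each of the 16 symbols of **#**#****#**#** gives the pieces #** #** ** #** #** ** #** #** #** #** ** #** #** ** #** #**, which concatenate to the answer.

#**#****#**#****#**#**#**#****#**#****#**#**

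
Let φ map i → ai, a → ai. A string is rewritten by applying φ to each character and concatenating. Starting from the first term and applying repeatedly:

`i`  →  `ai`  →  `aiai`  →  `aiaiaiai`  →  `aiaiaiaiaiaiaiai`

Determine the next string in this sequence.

aiaiaiaiaiaiaiaiaiaiaiaiaiaiaiai

φ(aiaiaiaiaiaiaiai) expands symbol-by-symbol to ai ai ai ai ai ai ai ai ai ai ai ai ai ai ai ai; joining the 16 pieces gives the next term.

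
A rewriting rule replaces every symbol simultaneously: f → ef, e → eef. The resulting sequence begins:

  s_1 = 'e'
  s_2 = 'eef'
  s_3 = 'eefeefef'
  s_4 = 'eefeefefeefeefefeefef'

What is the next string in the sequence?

Replace each of the 21 characters of eefeefefeefeefefeefef in place — eef eef ef eef eef ef eef ef eef eef ef eef eef ef eef ef eef eef ef eef ef — and concatenate.

eefeefefeefeefefeefefeefeefefeefeefefeefefeefeefefeefef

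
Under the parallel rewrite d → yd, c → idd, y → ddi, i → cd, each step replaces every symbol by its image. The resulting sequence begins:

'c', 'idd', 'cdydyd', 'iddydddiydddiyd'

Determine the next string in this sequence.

Rewriting the 15 symbols of iddydddiydddiyd one by one yields cd yd yd ddi yd yd yd cd ddi yd yd yd cd ddi yd; concatenated:

cdydydddiydydydcdddiydydydcdddiyd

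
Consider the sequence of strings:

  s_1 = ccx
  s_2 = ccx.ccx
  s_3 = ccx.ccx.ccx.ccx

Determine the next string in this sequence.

ccx.ccx.ccx.ccx.ccx.ccx.ccx.ccx

s(k+1) = s(k)·.·s(k) — each term doubles the last with '.' between the halves.
So the next term is two copies of ccx.ccx.ccx.ccx with '.' between the halves.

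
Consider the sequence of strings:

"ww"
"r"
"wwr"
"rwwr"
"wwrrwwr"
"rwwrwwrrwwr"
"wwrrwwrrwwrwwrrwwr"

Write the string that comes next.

Each term (from the third on) is the two preceding terms concatenated in order: term 3 = ww·r = wwr.
So term 8 is rwwrwwrrwwr·wwrrwwrrwwrwwrrwwr.

rwwrwwrrwwrwwrrwwrrwwrwwrrwwr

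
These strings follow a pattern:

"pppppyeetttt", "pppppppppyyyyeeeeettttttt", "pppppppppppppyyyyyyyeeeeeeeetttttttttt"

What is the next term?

pppppppppppppppppyyyyyyyyyyeeeeeeeeeeettttttttttttt

Each string has the form p^{4n+1} y^{3n-2} e^{3n-1} t^{3n+1} (n = 1, 2, …).
Setting n = 4 gives 17, 10, 11, 13 characters in each block.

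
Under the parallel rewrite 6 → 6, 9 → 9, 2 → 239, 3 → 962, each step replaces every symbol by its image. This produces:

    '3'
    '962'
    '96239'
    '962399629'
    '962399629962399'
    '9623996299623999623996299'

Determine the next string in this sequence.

Rewriting the 25 symbols of 9623996299623999623996299 one by one yields 9 6 239 962 9 9 6 239 9 9 6 239 962 9 9 9 6 239 962 9 9 6 239 9 9; concatenated:

96239962996239996239962999623996299623999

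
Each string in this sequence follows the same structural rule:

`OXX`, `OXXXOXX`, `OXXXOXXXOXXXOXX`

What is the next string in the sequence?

s(k+1) = s(k)·X·s(k) — each term doubles the last with 'X' between the halves.
One more doubling of OXXXOXXXOXXXOXX gives the answer.

OXXXOXXXOXXXOXXXOXXXOXXXOXXXOXX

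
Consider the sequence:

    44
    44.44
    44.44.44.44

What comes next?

Every step duplicates the string with '.' between the halves.
So the next term is two copies of 44.44.44.44 with '.' between the halves.

44.44.44.44.44.44.44.44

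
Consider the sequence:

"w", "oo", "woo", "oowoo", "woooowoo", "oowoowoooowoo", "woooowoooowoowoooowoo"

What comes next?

oowoowoooowoowoooowoooowoowoooowoo

This is a Fibonacci-style word recurrence s(k) = s(k−2)·s(k−1): e.g. w·oo = woo.
The next term joins oowoowoooowoo and woooowoooowoowoooowoo.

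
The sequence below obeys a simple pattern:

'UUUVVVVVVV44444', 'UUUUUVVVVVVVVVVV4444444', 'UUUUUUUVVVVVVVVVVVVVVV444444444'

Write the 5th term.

UUUUUUUUUUUVVVVVVVVVVVVVVVVVVVVVVV4444444444444

Each string has the form U^{2n-1} V^{4n-1} 4^{2n+1}, where the shown terms are n = 2, 3, 4.
Setting n = 6 gives 11, 23, 13 characters in each block.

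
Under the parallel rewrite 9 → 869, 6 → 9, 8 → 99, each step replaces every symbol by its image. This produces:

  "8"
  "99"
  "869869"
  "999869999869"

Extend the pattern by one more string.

Expanding 999869999869: 9→869, 9→869, 9→869, 8→99, 6→9, 9→869, 9→869, 9→869, 9→869, 8→99, 6→9, 9→869. Concatenated: 869 869 869 99 9 869 869 869 869 99 9 869.

869869869999869869869869999869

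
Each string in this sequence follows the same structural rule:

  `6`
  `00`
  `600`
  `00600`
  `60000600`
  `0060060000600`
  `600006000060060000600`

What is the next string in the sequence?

0060060000600600006000060060000600

From term 3 onward, concatenate the second-to-last term with the last: 6·00 = 600, 00·600 = 00600, …
The next term joins 0060060000600 and 600006000060060000600.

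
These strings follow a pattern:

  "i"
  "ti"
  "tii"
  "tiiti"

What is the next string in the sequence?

From term 3 onward, concatenate the last term with the second-to-last: ti·i = tii, tii·ti = tiiti, …
The next term joins tiiti and tii.

tiititii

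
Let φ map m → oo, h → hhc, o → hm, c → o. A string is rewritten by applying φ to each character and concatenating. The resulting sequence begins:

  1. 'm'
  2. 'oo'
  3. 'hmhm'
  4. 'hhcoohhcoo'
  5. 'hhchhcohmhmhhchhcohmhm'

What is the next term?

hhchhcohhchhcohmhhcoohhcoohhchhcohhchhcohmhhcoohhcoo

φ(hhchhcohmhmhhchhcohmhm) expands symbol-by-symbol to hhc hhc o hhc hhc o hm hhc oo hhc oo hhc hhc o hhc hhc o hm hhc oo hhc oo; joining the 22 pieces gives the next term.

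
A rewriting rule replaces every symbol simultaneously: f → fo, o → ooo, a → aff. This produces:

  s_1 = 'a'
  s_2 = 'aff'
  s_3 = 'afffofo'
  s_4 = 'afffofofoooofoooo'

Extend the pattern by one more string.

Rewriting the 17 symbols of afffofofoooofoooo one by one yields aff fo fo fo ooo fo ooo fo ooo ooo ooo ooo fo ooo ooo ooo ooo; concatenated:

afffofofoooofoooofooooooooooooofooooooooooooo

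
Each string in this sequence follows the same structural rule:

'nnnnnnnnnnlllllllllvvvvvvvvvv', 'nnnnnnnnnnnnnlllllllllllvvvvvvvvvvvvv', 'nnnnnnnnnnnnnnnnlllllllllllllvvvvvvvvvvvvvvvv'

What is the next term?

Each string has the form n^{3n+1} l^{2n+3} v^{3n+1}, where the shown terms are n = 3, 4, 5.
Setting n = 6 gives 19, 15, 19 characters in each block.

nnnnnnnnnnnnnnnnnnnlllllllllllllllvvvvvvvvvvvvvvvvvvv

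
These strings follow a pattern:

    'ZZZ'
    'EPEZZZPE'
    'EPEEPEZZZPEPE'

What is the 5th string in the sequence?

Every step adds EPE to the front and PE to the end of the previous string.
From EPEEPEZZZPEPE, 2 further steps: EPEEPEZZZPEPE → EPEEPEEPEZZZPEPEPE → (answer).

EPEEPEEPEEPEZZZPEPEPEPE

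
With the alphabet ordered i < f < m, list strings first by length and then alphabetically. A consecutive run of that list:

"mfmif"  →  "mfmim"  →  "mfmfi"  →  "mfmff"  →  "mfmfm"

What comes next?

mfmmi

The successor of mfmfm increments the rightmost position that isn't already m and resets every position after it to i.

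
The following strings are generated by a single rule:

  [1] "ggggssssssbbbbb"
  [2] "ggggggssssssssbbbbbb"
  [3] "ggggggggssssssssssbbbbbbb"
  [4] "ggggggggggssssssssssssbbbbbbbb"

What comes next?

Reading off run lengths: g runs 4, 6, 8, 10; s runs 6, 8, 10, 12; b runs 5, 6, 7, 8 — each is linear in n, where the shown terms are n = 2, 3, 4, 5.
Setting n = 6 gives 12, 14, 9 characters in each block.

ggggggggggggssssssssssssssbbbbbbbbb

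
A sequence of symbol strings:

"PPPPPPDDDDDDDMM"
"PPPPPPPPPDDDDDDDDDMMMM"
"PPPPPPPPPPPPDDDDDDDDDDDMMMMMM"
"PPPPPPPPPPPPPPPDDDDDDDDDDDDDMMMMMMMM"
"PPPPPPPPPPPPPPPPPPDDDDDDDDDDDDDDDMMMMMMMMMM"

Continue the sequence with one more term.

Each string has the form P^{3n} D^{2n+3} M^{2n-2}, where the shown terms are n = 2, 3, 4, 5, 6.
Setting n = 7 gives 21, 17, 12 characters in each block.

PPPPPPPPPPPPPPPPPPPPPDDDDDDDDDDDDDDDDDMMMMMMMMMMMM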